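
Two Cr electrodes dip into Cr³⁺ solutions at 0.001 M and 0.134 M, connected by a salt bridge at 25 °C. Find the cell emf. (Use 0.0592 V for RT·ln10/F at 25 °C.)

Both half-cells are Cr³⁺/Cr, so E°_cell = 0. The concentrated side is the cathode; the cell reaction moves Cr³⁺ from high to low concentration with n = 3.
Q = [Cr³⁺]_dilute/[Cr³⁺]_conc = 0.001/0.134 = 0.00746.
E = 0 − (0.0592/3) log Q = −(0.0592/3)(-2.127) = 0.0420 V.

0.042 V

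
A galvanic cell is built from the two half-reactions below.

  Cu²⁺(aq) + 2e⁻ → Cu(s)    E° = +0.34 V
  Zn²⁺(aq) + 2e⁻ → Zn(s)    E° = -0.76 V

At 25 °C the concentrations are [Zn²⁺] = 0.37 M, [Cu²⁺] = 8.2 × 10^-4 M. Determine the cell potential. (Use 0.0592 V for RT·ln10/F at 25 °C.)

1.02 V

The Cu²⁺/Cu couple has the higher reduction potential and acts as the cathode, so E°_cell = +0.34 − (-0.76) = 1.10 V.
Balancing electrons gives n = 2; the reaction quotient is Q = [Zn²⁺]/[Cu²⁺] = 451.
At 25 °C, E = E° − (0.0592/n) log Q = 1.10 − (0.0592/2)(2.654) = 1.100 − 0.079 = 1.021 V.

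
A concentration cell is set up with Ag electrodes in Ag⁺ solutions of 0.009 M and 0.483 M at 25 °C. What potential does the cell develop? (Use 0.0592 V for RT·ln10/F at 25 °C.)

0.10 V

Both half-cells are Ag⁺/Ag, so E°_cell = 0. The concentrated side is the cathode; the cell reaction moves Ag⁺ from high to low concentration with n = 1.
Q = [Ag⁺]_dilute/[Ag⁺]_conc = 0.009/0.483 = 0.0186.
E = 0 − (0.0592/1) log Q = −(0.0592/1)(-1.730) = 0.1024 V.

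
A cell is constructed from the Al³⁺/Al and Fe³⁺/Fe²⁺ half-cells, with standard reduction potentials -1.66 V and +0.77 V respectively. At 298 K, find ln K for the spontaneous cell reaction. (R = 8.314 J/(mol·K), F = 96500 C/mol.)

E°_cell = +0.77 − (-1.66) = 2.43 V, with n = 3 electrons transferred.
At equilibrium E = 0, so the Nernst equation gives ln K = nFE°/RT = (3)(96500)(2.43)/((8.314)(298)) = 283.94.

ln K = 283.9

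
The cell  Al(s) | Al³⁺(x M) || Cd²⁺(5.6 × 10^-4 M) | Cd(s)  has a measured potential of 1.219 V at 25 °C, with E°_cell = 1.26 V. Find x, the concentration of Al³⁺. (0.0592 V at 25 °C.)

From the Nernst equation, log Q = n(E° − E)/0.0592 = 6(1.26 − 1.219)/0.0592 = 4.155, so Q = 1.43 × 10^4.
With Q = [Al³⁺]^2/[Cd²⁺]^3 and the known concentrations, [Al³⁺]^2 in the numerator gives [Al³⁺] = 0.0016 M.

0.0016 M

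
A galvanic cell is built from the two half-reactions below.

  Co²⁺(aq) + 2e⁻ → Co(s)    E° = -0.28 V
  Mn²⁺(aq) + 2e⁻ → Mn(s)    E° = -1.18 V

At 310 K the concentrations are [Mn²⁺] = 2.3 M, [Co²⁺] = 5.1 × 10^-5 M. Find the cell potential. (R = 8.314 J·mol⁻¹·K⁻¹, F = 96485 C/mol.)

0.757 V

The Co²⁺/Co couple has the higher reduction potential and acts as the cathode, so E°_cell = -0.28 − (-1.18) = 0.90 V.
Balancing electrons gives n = 2; the reaction quotient is Q = [Mn²⁺]/[Co²⁺] = 4.51 × 10^4.
E = E° − (RT/nF) ln Q = 0.90 − (8.314×310)/(2×96485) × (10.717) = 0.900 − 0.143 = 0.757 V.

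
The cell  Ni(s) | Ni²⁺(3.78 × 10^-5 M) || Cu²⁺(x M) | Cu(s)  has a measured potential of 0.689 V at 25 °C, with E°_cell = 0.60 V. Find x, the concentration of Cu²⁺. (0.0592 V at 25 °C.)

From the Nernst equation, log Q = n(E° − E)/0.0592 = 2(0.60 − 0.689)/0.0592 = -3.007, so Q = 9.85 × 10^-4.
With Q = [Ni²⁺]/[Cu²⁺] and the known concentrations, [Cu²⁺] in the denominator gives [Cu²⁺] = 0.038 M.

0.038 M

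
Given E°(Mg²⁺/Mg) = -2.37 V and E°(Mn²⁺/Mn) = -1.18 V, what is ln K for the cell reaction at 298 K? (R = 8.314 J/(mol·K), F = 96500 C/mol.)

ln K = 92.7

E°_cell = -1.18 − (-2.37) = 1.19 V, with n = 2 electrons transferred.
At equilibrium E = 0, so the Nernst equation gives ln K = nFE°/RT = (2)(96500)(1.19)/((8.314)(298)) = 92.70.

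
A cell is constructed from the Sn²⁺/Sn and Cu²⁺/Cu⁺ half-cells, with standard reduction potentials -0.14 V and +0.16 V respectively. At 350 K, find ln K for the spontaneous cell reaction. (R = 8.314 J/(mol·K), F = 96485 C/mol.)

E°_cell = +0.16 − (-0.14) = 0.30 V, with n = 2 electrons transferred.
At equilibrium E = 0, so the Nernst equation gives ln K = nFE°/RT = (2)(96485)(0.30)/((8.314)(350)) = 19.89.

ln K = 19.9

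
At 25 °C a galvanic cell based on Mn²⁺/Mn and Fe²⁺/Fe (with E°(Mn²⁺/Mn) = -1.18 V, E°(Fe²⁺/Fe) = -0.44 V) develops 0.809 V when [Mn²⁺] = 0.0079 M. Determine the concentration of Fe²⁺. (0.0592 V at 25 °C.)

1.7 M

From the Nernst equation, log Q = n(E° − E)/0.0592 = 2(0.74 − 0.809)/0.0592 = -2.331, so Q = 0.00467.
With Q = [Mn²⁺]/[Fe²⁺] and the known concentrations, [Fe²⁺] in the denominator gives [Fe²⁺] = 1.7 M.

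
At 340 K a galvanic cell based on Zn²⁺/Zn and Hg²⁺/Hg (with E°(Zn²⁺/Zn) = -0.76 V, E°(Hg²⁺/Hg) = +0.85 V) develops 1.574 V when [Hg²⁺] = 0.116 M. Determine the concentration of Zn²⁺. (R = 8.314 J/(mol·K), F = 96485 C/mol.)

1.4 M

From the Nernst equation, ln Q = nF(E° − E)/RT = 2×96485×(1.61 − 1.574)/(8.314×340) = 2.458, so Q = 11.7.
With Q = [Zn²⁺]/[Hg²⁺] and the known concentrations, [Zn²⁺] in the numerator gives [Zn²⁺] = 1.4 M.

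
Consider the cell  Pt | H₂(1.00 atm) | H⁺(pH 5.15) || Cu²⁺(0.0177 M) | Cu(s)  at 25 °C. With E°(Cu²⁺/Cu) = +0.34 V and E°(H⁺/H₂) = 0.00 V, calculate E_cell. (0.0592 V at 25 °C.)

0.59 V

The Cu²⁺/Cu couple is the cathode, so E°_cell = 0.34 V; n = 2.
[H⁺] = 10^(−5.15) = 7.1 × 10^-6 M, and Q = [H⁺]^2 / ([Cu²⁺]·P(H₂)) = 2.83 × 10^-9.
E = E° − (0.0592/2) log Q = 0.34 − (0.0592/2)(-8.548) = 0.593 V.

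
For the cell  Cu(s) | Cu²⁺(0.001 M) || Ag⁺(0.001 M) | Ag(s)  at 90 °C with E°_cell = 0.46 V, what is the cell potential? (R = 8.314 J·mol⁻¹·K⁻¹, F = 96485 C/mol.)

0.352 V

Balancing electrons gives n = 2; the reaction quotient is Q = [Cu²⁺]/[Ag⁺]^2 = 1000.
E = E° − (RT/nF) ln Q = 0.46 − (8.314×363)/(2×96485) × (6.908) = 0.460 − 0.108 = 0.352 V.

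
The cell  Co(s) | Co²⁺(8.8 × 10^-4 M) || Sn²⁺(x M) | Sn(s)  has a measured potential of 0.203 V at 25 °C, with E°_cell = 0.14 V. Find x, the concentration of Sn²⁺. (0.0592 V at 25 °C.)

From the Nernst equation, log Q = n(E° − E)/0.0592 = 2(0.14 − 0.203)/0.0592 = -2.128, so Q = 0.00744.
With Q = [Co²⁺]/[Sn²⁺] and the known concentrations, [Sn²⁺] in the denominator gives [Sn²⁺] = 0.12 M.

0.12 M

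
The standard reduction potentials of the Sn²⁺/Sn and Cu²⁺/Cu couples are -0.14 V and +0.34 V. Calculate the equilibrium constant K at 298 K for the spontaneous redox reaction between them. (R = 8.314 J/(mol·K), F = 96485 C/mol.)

1.7 × 10^16

E°_cell = +0.34 − (-0.14) = 0.48 V, with n = 2 electrons transferred.
At equilibrium E = 0, so the Nernst equation gives ln K = nFE°/RT = (2)(96485)(0.48)/((8.314)(298)) = 37.39.
K = e^37.39 = 1.7 × 10^16.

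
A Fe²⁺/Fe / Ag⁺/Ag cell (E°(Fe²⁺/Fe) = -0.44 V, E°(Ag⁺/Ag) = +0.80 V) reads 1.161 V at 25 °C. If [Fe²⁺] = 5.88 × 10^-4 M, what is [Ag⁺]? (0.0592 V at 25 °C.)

0.0011 M

From the Nernst equation, log Q = n(E° − E)/0.0592 = 2(1.24 − 1.161)/0.0592 = 2.669, so Q = 467.
With Q = [Fe²⁺]/[Ag⁺]^2 and the known concentrations, [Ag⁺]^2 in the denominator gives [Ag⁺] = 0.0011 M.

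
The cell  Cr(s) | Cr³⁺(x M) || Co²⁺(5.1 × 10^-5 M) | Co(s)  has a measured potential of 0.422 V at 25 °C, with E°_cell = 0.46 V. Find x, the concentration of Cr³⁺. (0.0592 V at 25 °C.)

3.1 × 10^-5 M

From the Nernst equation, log Q = n(E° − E)/0.0592 = 6(0.46 − 0.422)/0.0592 = 3.851, so Q = 7100.
With Q = [Cr³⁺]^2/[Co²⁺]^3 and the known concentrations, [Cr³⁺]^2 in the numerator gives [Cr³⁺] = 3.1 × 10^-5 M.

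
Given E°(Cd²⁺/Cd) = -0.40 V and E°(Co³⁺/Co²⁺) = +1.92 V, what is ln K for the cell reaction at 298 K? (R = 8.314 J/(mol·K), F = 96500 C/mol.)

E°_cell = +1.92 − (-0.40) = 2.32 V, with n = 2 electrons transferred.
At equilibrium E = 0, so the Nernst equation gives ln K = nFE°/RT = (2)(96500)(2.32)/((8.314)(298)) = 180.73.

ln K = 180.7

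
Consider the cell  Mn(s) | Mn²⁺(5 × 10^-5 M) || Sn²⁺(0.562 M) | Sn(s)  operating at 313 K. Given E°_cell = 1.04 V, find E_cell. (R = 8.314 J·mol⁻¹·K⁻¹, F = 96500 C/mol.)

Balancing electrons gives n = 2; the reaction quotient is Q = [Mn²⁺]/[Sn²⁺] = 8.9 × 10^-5.
E = E° − (RT/nF) ln Q = 1.04 − (8.314×313)/(2×96500) × (-9.327) = 1.040 + 0.126 = 1.166 V.

1.17 V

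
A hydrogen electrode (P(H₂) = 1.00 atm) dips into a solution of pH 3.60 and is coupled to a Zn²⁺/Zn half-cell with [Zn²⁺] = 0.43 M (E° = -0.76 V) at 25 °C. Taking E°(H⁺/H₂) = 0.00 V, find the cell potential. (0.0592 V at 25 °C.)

The hydrogen couple is the cathode, so E°_cell = 0.76 V; n = 2.
[H⁺] = 10^(−3.60) = 2.5 × 10^-4 M, and Q = [Zn²⁺]·P(H₂) / [H⁺]^2 = 6.82 × 10^6.
E = E° − (0.0592/2) log Q = 0.76 − (0.0592/2)(6.833) = 0.558 V.

0.56 V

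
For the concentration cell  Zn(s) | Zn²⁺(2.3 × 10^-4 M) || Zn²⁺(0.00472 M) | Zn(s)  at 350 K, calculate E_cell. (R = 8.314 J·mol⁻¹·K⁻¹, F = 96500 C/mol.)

Both half-cells are Zn²⁺/Zn, so E°_cell = 0. The concentrated side is the cathode; the cell reaction moves Zn²⁺ from high to low concentration with n = 2.
Q = [Zn²⁺]_dilute/[Zn²⁺]_conc = 2.3 × 10^-4/0.00472 = 0.0487.
E = 0 − (RT/nF) ln Q = −((8.314×350)/(2×96500))(-3.021) = 0.0455 V.

0.046 V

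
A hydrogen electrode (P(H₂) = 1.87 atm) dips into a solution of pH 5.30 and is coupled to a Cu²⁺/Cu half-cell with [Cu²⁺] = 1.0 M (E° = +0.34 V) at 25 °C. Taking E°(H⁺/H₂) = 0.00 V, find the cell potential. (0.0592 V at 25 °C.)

The Cu²⁺/Cu couple is the cathode, so E°_cell = 0.34 V; n = 2.
[H⁺] = 10^(−5.30) = 5 × 10^-6 M, and Q = [H⁺]^2 / ([Cu²⁺]·P(H₂)) = 1.34 × 10^-11.
E = E° − (0.0592/2) log Q = 0.34 − (0.0592/2)(-10.872) = 0.662 V.

0.66 V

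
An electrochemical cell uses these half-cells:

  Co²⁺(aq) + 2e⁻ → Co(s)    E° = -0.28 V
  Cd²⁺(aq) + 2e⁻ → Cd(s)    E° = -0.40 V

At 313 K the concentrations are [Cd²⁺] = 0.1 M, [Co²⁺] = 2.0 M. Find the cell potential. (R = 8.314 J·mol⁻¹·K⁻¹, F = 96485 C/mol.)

0.160 V

The Co²⁺/Co couple has the higher reduction potential and acts as the cathode, so E°_cell = -0.28 − (-0.40) = 0.12 V.
Balancing electrons gives n = 2; the reaction quotient is Q = [Cd²⁺]/[Co²⁺] = 0.0500.
E = E° − (RT/nF) ln Q = 0.12 − (8.314×313)/(2×96485) × (-2.996) = 0.120 + 0.040 = 0.160 V.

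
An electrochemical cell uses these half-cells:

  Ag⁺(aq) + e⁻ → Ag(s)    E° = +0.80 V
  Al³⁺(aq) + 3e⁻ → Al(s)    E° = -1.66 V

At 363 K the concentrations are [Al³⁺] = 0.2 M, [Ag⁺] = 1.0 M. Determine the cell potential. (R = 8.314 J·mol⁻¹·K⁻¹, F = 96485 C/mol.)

The Ag⁺/Ag couple has the higher reduction potential and acts as the cathode, so E°_cell = +0.80 − (-1.66) = 2.46 V.
Balancing electrons gives n = 3; the reaction quotient is Q = [Al³⁺]/[Ag⁺]^3 = 0.200.
E = E° − (RT/nF) ln Q = 2.46 − (8.314×363)/(3×96485) × (-1.609) = 2.460 + 0.017 = 2.477 V.

2.48 V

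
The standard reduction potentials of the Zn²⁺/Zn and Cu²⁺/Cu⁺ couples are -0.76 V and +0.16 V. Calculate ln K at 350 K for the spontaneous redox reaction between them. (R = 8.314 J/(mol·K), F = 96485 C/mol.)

ln K = 61.0

E°_cell = +0.16 − (-0.76) = 0.92 V, with n = 2 electrons transferred.
At equilibrium E = 0, so the Nernst equation gives ln K = nFE°/RT = (2)(96485)(0.92)/((8.314)(350)) = 61.01.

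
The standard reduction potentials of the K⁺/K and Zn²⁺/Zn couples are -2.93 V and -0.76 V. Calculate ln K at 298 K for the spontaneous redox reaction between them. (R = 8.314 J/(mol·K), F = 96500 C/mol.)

ln K = 169.0

E°_cell = -0.76 − (-2.93) = 2.17 V, with n = 2 electrons transferred.
At equilibrium E = 0, so the Nernst equation gives ln K = nFE°/RT = (2)(96500)(2.17)/((8.314)(298)) = 169.04.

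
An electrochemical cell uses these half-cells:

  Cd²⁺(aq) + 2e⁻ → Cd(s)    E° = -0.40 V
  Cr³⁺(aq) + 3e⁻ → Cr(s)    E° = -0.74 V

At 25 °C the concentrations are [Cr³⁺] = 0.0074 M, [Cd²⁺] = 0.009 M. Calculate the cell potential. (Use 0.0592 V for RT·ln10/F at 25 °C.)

The Cd²⁺/Cd couple has the higher reduction potential and acts as the cathode, so E°_cell = -0.40 − (-0.74) = 0.34 V.
Balancing electrons gives n = 6; the reaction quotient is Q = [Cr³⁺]^2/[Cd²⁺]^3 = 75.1.
At 25 °C, E = E° − (0.0592/n) log Q = 0.34 − (0.0592/6)(1.876) = 0.340 − 0.019 = 0.321 V.

0.321 V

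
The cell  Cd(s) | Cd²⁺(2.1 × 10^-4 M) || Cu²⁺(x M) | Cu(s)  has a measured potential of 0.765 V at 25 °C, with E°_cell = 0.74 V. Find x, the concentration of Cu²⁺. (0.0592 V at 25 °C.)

0.0015 M

From the Nernst equation, log Q = n(E° − E)/0.0592 = 2(0.74 − 0.765)/0.0592 = -0.845, so Q = 0.143.
With Q = [Cd²⁺]/[Cu²⁺] and the known concentrations, [Cu²⁺] in the denominator gives [Cu²⁺] = 0.0015 M.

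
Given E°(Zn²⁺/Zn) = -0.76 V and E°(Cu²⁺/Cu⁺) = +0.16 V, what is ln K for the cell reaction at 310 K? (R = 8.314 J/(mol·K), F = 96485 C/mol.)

ln K = 68.9

E°_cell = +0.16 − (-0.76) = 0.92 V, with n = 2 electrons transferred.
At equilibrium E = 0, so the Nernst equation gives ln K = nFE°/RT = (2)(96485)(0.92)/((8.314)(310)) = 68.88.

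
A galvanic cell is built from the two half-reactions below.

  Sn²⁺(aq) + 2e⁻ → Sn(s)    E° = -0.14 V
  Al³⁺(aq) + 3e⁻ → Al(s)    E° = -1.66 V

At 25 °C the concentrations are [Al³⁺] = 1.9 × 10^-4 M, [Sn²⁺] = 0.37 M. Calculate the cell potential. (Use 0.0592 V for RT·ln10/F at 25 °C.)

1.58 V

The Sn²⁺/Sn couple has the higher reduction potential and acts as the cathode, so E°_cell = -0.14 − (-1.66) = 1.52 V.
Balancing electrons gives n = 6; the reaction quotient is Q = [Al³⁺]^2/[Sn²⁺]^3 = 7.13 × 10^-7.
At 25 °C, E = E° − (0.0592/n) log Q = 1.52 − (0.0592/6)(-6.147) = 1.520 + 0.061 = 1.581 V.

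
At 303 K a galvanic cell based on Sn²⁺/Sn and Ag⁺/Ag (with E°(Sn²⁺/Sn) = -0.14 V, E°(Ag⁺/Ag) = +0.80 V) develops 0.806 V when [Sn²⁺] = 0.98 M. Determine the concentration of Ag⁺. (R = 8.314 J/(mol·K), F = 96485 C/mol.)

From the Nernst equation, ln Q = nF(E° − E)/RT = 2×96485×(0.94 − 0.806)/(8.314×303) = 10.265, so Q = 2.87 × 10^4.
With Q = [Sn²⁺]/[Ag⁺]^2 and the known concentrations, [Ag⁺]^2 in the denominator gives [Ag⁺] = 0.0058 M.

0.0058 M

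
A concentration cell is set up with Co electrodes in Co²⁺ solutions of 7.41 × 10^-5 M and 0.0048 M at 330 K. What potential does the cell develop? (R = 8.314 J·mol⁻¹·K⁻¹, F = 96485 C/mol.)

Both half-cells are Co²⁺/Co, so E°_cell = 0. The concentrated side is the cathode; the cell reaction moves Co²⁺ from high to low concentration with n = 2.
Q = [Co²⁺]_dilute/[Co²⁺]_conc = 7.41 × 10^-5/0.0048 = 0.0154.
E = 0 − (RT/nF) ln Q = −((8.314×330)/(2×96485))(-4.171) = 0.0593 V.

0.059 V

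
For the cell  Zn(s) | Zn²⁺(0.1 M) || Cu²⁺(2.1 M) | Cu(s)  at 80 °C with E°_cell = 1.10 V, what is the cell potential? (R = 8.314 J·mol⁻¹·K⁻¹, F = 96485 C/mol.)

1.15 V

Balancing electrons gives n = 2; the reaction quotient is Q = [Zn²⁺]/[Cu²⁺] = 0.0476.
E = E° − (RT/nF) ln Q = 1.10 − (8.314×353)/(2×96485) × (-3.045) = 1.100 + 0.046 = 1.146 V.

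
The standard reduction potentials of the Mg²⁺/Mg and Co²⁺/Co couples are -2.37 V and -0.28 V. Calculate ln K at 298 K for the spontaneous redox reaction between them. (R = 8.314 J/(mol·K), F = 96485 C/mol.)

ln K = 162.8

E°_cell = -0.28 − (-2.37) = 2.09 V, with n = 2 electrons transferred.
At equilibrium E = 0, so the Nernst equation gives ln K = nFE°/RT = (2)(96485)(2.09)/((8.314)(298)) = 162.78.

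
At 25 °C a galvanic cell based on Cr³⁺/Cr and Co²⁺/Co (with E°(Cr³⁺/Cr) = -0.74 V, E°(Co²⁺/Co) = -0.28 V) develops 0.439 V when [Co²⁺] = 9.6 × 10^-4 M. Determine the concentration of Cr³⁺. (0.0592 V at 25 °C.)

From the Nernst equation, log Q = n(E° − E)/0.0592 = 6(0.46 − 0.439)/0.0592 = 2.128, so Q = 134.
With Q = [Cr³⁺]^2/[Co²⁺]^3 and the known concentrations, [Cr³⁺]^2 in the numerator gives [Cr³⁺] = 3.4 × 10^-4 M.

3.4 × 10^-4 M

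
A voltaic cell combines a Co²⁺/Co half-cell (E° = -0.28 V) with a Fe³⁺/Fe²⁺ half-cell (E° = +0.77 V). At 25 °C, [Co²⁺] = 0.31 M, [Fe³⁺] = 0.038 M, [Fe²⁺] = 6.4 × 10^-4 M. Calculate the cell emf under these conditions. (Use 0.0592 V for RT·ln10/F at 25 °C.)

1.17 V

The Fe³⁺/Fe²⁺ couple has the higher reduction potential and acts as the cathode, so E°_cell = +0.77 − (-0.28) = 1.05 V.
Balancing electrons gives n = 2; the reaction quotient is Q = [Co²⁺]·[Fe²⁺]^2/[Fe³⁺]^2 = 8.79 × 10^-5.
At 25 °C, E = E° − (0.0592/n) log Q = 1.05 − (0.0592/2)(-4.056) = 1.050 + 0.120 = 1.170 V.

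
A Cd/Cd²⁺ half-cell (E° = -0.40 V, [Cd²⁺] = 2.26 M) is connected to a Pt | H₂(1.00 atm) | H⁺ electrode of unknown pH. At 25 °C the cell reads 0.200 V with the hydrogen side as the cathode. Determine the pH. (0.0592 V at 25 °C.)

pH = 3.20

E°_cell = 0.40 V and n = 2.
log Q = n(E° − E)/0.0592 = 2×(0.40 − 0.200)/0.0592 = 6.757.
With Q = [Cd²⁺]·P(H₂) / [H⁺]^2, solving for [H⁺] gives log[H⁺] = -3.201, so pH = 3.20.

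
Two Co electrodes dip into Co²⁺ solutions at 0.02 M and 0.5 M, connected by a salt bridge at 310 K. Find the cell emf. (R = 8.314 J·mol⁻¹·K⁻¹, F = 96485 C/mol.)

Both half-cells are Co²⁺/Co, so E°_cell = 0. The concentrated side is the cathode; the cell reaction moves Co²⁺ from high to low concentration with n = 2.
Q = [Co²⁺]_dilute/[Co²⁺]_conc = 0.02/0.5 = 0.0400.
E = 0 − (RT/nF) ln Q = −((8.314×310)/(2×96485))(-3.219) = 0.0430 V.

0.043 V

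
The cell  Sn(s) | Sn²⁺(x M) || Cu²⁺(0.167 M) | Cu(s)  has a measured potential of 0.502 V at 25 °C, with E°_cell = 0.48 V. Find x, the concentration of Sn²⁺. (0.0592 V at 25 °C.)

From the Nernst equation, log Q = n(E° − E)/0.0592 = 2(0.48 − 0.502)/0.0592 = -0.743, so Q = 0.181.
With Q = [Sn²⁺]/[Cu²⁺] and the known concentrations, [Sn²⁺] in the numerator gives [Sn²⁺] = 0.03 M.

0.03 M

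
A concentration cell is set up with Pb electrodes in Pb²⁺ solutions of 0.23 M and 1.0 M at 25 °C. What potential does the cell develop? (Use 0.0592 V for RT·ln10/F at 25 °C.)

Both half-cells are Pb²⁺/Pb, so E°_cell = 0. The concentrated side is the cathode; the cell reaction moves Pb²⁺ from high to low concentration with n = 2.
Q = [Pb²⁺]_dilute/[Pb²⁺]_conc = 0.23/1.0 = 0.230.
E = 0 − (0.0592/2) log Q = −(0.0592/2)(-0.638) = 0.0189 V.

0.019 V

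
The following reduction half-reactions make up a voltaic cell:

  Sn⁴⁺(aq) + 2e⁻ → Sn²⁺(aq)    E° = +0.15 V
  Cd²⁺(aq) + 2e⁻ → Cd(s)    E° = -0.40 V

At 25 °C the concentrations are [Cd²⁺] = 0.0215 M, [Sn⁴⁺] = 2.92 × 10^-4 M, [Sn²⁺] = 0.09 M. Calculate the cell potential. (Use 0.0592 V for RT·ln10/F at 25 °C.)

0.526 V

The Sn⁴⁺/Sn²⁺ couple has the higher reduction potential and acts as the cathode, so E°_cell = +0.15 − (-0.40) = 0.55 V.
Balancing electrons gives n = 2; the reaction quotient is Q = [Cd²⁺]·[Sn²⁺]/[Sn⁴⁺] = 6.63.
At 25 °C, E = E° − (0.0592/n) log Q = 0.55 − (0.0592/2)(0.821) = 0.550 − 0.024 = 0.526 V.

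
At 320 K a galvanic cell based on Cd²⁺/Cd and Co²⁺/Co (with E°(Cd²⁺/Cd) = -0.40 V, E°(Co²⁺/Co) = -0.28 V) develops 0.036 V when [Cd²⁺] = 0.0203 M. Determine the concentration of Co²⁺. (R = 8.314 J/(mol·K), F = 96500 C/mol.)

From the Nernst equation, ln Q = nF(E° − E)/RT = 2×96500×(0.12 − 0.036)/(8.314×320) = 6.094, so Q = 443.
With Q = [Cd²⁺]/[Co²⁺] and the known concentrations, [Co²⁺] in the denominator gives [Co²⁺] = 4.6 × 10^-5 M.

4.6 × 10^-5 M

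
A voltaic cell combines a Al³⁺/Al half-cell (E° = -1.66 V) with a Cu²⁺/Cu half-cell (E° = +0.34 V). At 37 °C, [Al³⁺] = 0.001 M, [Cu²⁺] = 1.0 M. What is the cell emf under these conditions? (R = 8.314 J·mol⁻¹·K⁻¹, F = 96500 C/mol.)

The Cu²⁺/Cu couple has the higher reduction potential and acts as the cathode, so E°_cell = +0.34 − (-1.66) = 2.00 V.
Balancing electrons gives n = 6; the reaction quotient is Q = [Al³⁺]^2/[Cu²⁺]^3 = 1 × 10^-6.
E = E° − (RT/nF) ln Q = 2.00 − (8.314×310)/(6×96500) × (-13.816) = 2.000 + 0.062 = 2.062 V.

2.06 V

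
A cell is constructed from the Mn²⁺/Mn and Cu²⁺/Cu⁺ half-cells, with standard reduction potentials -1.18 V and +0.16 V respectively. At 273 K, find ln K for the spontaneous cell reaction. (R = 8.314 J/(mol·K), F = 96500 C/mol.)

E°_cell = +0.16 − (-1.18) = 1.34 V, with n = 2 electrons transferred.
At equilibrium E = 0, so the Nernst equation gives ln K = nFE°/RT = (2)(96500)(1.34)/((8.314)(273)) = 113.94.

ln K = 113.9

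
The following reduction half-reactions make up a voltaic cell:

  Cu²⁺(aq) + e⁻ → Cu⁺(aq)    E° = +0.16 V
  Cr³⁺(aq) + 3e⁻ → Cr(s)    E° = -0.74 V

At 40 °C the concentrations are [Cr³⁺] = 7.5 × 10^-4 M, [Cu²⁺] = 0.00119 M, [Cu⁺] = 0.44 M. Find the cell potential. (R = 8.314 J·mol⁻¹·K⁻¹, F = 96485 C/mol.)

0.805 V

The Cu²⁺/Cu⁺ couple has the higher reduction potential and acts as the cathode, so E°_cell = +0.16 − (-0.74) = 0.90 V.
Balancing electrons gives n = 3; the reaction quotient is Q = [Cr³⁺]·[Cu⁺]^3/[Cu²⁺]^3 = 3.79 × 10^4.
E = E° − (RT/nF) ln Q = 0.90 − (8.314×313)/(3×96485) × (10.543) = 0.900 − 0.095 = 0.805 V.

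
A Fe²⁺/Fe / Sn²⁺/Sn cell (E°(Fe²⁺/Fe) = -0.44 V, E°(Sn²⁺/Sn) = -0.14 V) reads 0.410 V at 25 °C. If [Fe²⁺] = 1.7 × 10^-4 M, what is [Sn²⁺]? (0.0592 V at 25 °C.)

0.88 M

From the Nernst equation, log Q = n(E° − E)/0.0592 = 2(0.30 − 0.410)/0.0592 = -3.716, so Q = 1.92 × 10^-4.
With Q = [Fe²⁺]/[Sn²⁺] and the known concentrations, [Sn²⁺] in the denominator gives [Sn²⁺] = 0.88 M.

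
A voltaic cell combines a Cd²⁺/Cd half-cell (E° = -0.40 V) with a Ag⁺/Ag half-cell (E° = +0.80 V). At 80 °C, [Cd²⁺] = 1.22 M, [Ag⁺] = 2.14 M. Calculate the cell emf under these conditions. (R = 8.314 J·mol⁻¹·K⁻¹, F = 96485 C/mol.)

1.22 V

The Ag⁺/Ag couple has the higher reduction potential and acts as the cathode, so E°_cell = +0.80 − (-0.40) = 1.20 V.
Balancing electrons gives n = 2; the reaction quotient is Q = [Cd²⁺]/[Ag⁺]^2 = 0.266.
E = E° − (RT/nF) ln Q = 1.20 − (8.314×353)/(2×96485) × (-1.323) = 1.200 + 0.020 = 1.220 V.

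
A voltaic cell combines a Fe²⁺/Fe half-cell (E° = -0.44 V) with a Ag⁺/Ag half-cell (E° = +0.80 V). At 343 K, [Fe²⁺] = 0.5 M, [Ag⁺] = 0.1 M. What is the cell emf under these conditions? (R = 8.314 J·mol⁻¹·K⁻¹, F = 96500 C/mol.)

The Ag⁺/Ag couple has the higher reduction potential and acts as the cathode, so E°_cell = +0.80 − (-0.44) = 1.24 V.
Balancing electrons gives n = 2; the reaction quotient is Q = [Fe²⁺]/[Ag⁺]^2 = 50.0.
E = E° − (RT/nF) ln Q = 1.24 − (8.314×343)/(2×96500) × (3.912) = 1.240 − 0.058 = 1.182 V.

1.18 V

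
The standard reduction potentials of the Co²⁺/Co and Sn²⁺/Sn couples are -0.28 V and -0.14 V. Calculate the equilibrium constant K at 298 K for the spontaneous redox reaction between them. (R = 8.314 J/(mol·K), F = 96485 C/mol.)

5.4 × 10^4

E°_cell = -0.14 − (-0.28) = 0.14 V, with n = 2 electrons transferred.
At equilibrium E = 0, so the Nernst equation gives ln K = nFE°/RT = (2)(96485)(0.14)/((8.314)(298)) = 10.90.
K = e^10.90 = 5.4 × 10^4.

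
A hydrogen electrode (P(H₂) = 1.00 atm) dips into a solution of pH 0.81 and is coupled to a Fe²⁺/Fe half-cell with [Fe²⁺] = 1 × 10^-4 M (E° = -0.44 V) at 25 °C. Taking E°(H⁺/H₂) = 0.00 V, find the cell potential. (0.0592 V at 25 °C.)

0.51 V

The hydrogen couple is the cathode, so E°_cell = 0.44 V; n = 2.
[H⁺] = 10^(−0.81) = 0.15 M, and Q = [Fe²⁺]·P(H₂) / [H⁺]^2 = 0.00417.
E = E° − (0.0592/2) log Q = 0.44 − (0.0592/2)(-2.380) = 0.510 V.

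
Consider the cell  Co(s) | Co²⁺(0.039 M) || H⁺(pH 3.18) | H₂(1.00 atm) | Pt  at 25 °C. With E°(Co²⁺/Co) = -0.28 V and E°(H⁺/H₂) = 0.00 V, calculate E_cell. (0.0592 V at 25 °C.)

The hydrogen couple is the cathode, so E°_cell = 0.28 V; n = 2.
[H⁺] = 10^(−3.18) = 6.6 × 10^-4 M, and Q = [Co²⁺]·P(H₂) / [H⁺]^2 = 8.93 × 10^4.
E = E° − (0.0592/2) log Q = 0.28 − (0.0592/2)(4.951) = 0.133 V.

0.13 V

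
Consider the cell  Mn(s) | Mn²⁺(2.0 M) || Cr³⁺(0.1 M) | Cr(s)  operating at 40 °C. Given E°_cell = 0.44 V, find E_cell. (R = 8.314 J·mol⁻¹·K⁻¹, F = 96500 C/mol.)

0.410 V

Balancing electrons gives n = 6; the reaction quotient is Q = [Mn²⁺]^3/[Cr³⁺]^2 = 800.
E = E° − (RT/nF) ln Q = 0.44 − (8.314×313)/(6×96500) × (6.685) = 0.440 − 0.030 = 0.410 V.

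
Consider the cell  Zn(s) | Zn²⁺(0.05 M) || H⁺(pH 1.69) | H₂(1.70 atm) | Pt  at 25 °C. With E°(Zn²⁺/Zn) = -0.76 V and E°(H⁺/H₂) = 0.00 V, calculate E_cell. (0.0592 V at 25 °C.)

The hydrogen couple is the cathode, so E°_cell = 0.76 V; n = 2.
[H⁺] = 10^(−1.69) = 0.020 M, and Q = [Zn²⁺]·P(H₂) / [H⁺]^2 = 204.
E = E° − (0.0592/2) log Q = 0.76 − (0.0592/2)(2.309) = 0.692 V.

0.69 V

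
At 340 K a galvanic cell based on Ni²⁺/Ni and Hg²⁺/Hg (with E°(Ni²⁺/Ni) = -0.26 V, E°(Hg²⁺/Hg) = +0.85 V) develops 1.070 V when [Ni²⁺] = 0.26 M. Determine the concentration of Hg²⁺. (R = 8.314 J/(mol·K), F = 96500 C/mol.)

From the Nernst equation, ln Q = nF(E° − E)/RT = 2×96500×(1.11 − 1.070)/(8.314×340) = 2.731, so Q = 15.3.
With Q = [Ni²⁺]/[Hg²⁺] and the known concentrations, [Hg²⁺] in the denominator gives [Hg²⁺] = 0.017 M.

0.017 M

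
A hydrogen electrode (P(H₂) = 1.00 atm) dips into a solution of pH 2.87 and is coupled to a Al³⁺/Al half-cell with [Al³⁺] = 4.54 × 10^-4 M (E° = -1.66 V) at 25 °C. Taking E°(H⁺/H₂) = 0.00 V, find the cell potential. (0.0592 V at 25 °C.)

1.56 V

The hydrogen couple is the cathode, so E°_cell = 1.66 V; n = 6.
[H⁺] = 10^(−2.87) = 0.0013 M, and Q = [Al³⁺]^2·P(H₂)^3 / [H⁺]^6 = 3.42 × 10^10.
E = E° − (0.0592/6) log Q = 1.66 − (0.0592/6)(10.534) = 1.556 V.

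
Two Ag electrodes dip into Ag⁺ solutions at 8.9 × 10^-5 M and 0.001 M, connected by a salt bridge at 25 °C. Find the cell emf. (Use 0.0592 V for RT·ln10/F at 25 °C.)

0.062 V

Both half-cells are Ag⁺/Ag, so E°_cell = 0. The concentrated side is the cathode; the cell reaction moves Ag⁺ from high to low concentration with n = 1.
Q = [Ag⁺]_dilute/[Ag⁺]_conc = 8.9 × 10^-5/0.001 = 0.0890.
E = 0 − (0.0592/1) log Q = −(0.0592/1)(-1.051) = 0.0622 V.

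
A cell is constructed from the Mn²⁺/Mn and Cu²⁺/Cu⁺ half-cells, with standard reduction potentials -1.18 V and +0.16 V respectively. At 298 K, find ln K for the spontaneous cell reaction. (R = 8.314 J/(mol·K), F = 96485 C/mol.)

ln K = 104.4

E°_cell = +0.16 − (-1.18) = 1.34 V, with n = 2 electrons transferred.
At equilibrium E = 0, so the Nernst equation gives ln K = nFE°/RT = (2)(96485)(1.34)/((8.314)(298)) = 104.37.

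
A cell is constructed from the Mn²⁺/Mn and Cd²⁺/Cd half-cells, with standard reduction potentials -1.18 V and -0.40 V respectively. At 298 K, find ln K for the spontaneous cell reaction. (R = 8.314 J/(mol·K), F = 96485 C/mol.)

ln K = 60.8

E°_cell = -0.40 − (-1.18) = 0.78 V, with n = 2 electrons transferred.
At equilibrium E = 0, so the Nernst equation gives ln K = nFE°/RT = (2)(96485)(0.78)/((8.314)(298)) = 60.75.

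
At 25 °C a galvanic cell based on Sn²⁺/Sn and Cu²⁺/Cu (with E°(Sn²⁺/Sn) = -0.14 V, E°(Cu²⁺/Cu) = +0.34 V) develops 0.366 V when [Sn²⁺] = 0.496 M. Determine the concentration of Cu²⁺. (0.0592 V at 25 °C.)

7 × 10^-5 M

From the Nernst equation, log Q = n(E° − E)/0.0592 = 2(0.48 − 0.366)/0.0592 = 3.851, so Q = 7100.
With Q = [Sn²⁺]/[Cu²⁺] and the known concentrations, [Cu²⁺] in the denominator gives [Cu²⁺] = 7 × 10^-5 M.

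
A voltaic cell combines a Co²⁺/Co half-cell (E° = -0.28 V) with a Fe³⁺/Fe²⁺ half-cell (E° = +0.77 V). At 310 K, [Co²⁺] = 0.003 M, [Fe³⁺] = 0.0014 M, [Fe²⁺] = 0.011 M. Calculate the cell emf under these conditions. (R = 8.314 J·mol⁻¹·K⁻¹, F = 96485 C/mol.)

The Fe³⁺/Fe²⁺ couple has the higher reduction potential and acts as the cathode, so E°_cell = +0.77 − (-0.28) = 1.05 V.
Balancing electrons gives n = 2; the reaction quotient is Q = [Co²⁺]·[Fe²⁺]^2/[Fe³⁺]^2 = 0.185.
E = E° − (RT/nF) ln Q = 1.05 − (8.314×310)/(2×96485) × (-1.686) = 1.050 + 0.023 = 1.073 V.

1.07 V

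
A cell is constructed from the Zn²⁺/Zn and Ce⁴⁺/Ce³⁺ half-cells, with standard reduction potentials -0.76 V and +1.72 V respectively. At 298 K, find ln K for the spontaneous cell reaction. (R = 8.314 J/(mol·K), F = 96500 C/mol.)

ln K = 193.2

E°_cell = +1.72 − (-0.76) = 2.48 V, with n = 2 electrons transferred.
At equilibrium E = 0, so the Nernst equation gives ln K = nFE°/RT = (2)(96500)(2.48)/((8.314)(298)) = 193.19.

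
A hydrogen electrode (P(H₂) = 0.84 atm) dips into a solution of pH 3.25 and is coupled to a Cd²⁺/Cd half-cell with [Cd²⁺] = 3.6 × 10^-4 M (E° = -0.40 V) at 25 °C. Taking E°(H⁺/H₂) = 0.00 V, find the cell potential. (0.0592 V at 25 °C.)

The hydrogen couple is the cathode, so E°_cell = 0.40 V; n = 2.
[H⁺] = 10^(−3.25) = 5.6 × 10^-4 M, and Q = [Cd²⁺]·P(H₂) / [H⁺]^2 = 956.
E = E° − (0.0592/2) log Q = 0.40 − (0.0592/2)(2.981) = 0.312 V.

0.31 V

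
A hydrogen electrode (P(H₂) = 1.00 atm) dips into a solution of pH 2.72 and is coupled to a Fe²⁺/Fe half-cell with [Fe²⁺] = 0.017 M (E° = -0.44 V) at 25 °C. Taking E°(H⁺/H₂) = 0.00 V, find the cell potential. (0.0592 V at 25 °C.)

The hydrogen couple is the cathode, so E°_cell = 0.44 V; n = 2.
[H⁺] = 10^(−2.72) = 0.0019 M, and Q = [Fe²⁺]·P(H₂) / [H⁺]^2 = 4680.
E = E° − (0.0592/2) log Q = 0.44 − (0.0592/2)(3.670) = 0.331 V.

0.33 V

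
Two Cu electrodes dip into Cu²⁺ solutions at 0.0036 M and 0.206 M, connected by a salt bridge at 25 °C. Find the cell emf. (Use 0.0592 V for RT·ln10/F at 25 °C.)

0.052 V

Both half-cells are Cu²⁺/Cu, so E°_cell = 0. The concentrated side is the cathode; the cell reaction moves Cu²⁺ from high to low concentration with n = 2.
Q = [Cu²⁺]_dilute/[Cu²⁺]_conc = 0.0036/0.206 = 0.0175.
E = 0 − (0.0592/2) log Q = −(0.0592/2)(-1.758) = 0.0520 V.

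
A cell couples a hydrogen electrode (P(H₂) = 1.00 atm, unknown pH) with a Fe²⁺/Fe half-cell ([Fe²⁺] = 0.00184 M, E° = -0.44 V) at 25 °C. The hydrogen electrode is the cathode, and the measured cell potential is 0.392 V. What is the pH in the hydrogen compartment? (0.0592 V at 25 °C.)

E°_cell = 0.44 V and n = 2.
log Q = n(E° − E)/0.0592 = 2×(0.44 − 0.392)/0.0592 = 1.622.
With Q = [Fe²⁺]·P(H₂) / [H⁺]^2, solving for [H⁺] gives log[H⁺] = -2.178, so pH = 2.18.

pH = 2.18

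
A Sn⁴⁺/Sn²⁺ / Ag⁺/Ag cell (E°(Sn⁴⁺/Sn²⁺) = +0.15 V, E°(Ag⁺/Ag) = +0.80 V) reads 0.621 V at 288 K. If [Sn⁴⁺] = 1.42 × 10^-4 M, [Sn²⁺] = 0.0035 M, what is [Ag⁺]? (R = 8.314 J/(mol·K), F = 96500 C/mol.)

0.063 M

From the Nernst equation, ln Q = nF(E° − E)/RT = 2×96500×(0.65 − 0.621)/(8.314×288) = 2.338, so Q = 10.4.
With Q = [Sn⁴⁺]/([Sn²⁺]·[Ag⁺]^2) and the known concentrations, [Ag⁺]^2 in the denominator gives [Ag⁺] = 0.063 M.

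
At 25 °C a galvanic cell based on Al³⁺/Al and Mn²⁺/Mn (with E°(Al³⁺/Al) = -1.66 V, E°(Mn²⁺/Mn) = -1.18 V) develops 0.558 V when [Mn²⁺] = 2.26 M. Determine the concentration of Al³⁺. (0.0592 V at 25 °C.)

From the Nernst equation, log Q = n(E° − E)/0.0592 = 6(0.48 − 0.558)/0.0592 = -7.905, so Q = 1.24 × 10^-8.
With Q = [Al³⁺]^2/[Mn²⁺]^3 and the known concentrations, [Al³⁺]^2 in the numerator gives [Al³⁺] = 3.8 × 10^-4 M.

3.8 × 10^-4 M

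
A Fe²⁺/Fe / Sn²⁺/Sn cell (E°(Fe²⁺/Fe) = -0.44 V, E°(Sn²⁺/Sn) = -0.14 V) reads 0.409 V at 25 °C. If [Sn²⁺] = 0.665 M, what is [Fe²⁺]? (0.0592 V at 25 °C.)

1.4 × 10^-4 M

From the Nernst equation, log Q = n(E° − E)/0.0592 = 2(0.30 − 0.409)/0.0592 = -3.682, so Q = 2.08 × 10^-4.
With Q = [Fe²⁺]/[Sn²⁺] and the known concentrations, [Fe²⁺] in the numerator gives [Fe²⁺] = 1.4 × 10^-4 M.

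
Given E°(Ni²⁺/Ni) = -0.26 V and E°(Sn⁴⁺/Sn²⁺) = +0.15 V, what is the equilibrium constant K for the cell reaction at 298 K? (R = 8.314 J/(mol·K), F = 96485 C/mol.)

E°_cell = +0.15 − (-0.26) = 0.41 V, with n = 2 electrons transferred.
At equilibrium E = 0, so the Nernst equation gives ln K = nFE°/RT = (2)(96485)(0.41)/((8.314)(298)) = 31.93.
K = e^31.93 = 7.4 × 10^13.

7.4 × 10^13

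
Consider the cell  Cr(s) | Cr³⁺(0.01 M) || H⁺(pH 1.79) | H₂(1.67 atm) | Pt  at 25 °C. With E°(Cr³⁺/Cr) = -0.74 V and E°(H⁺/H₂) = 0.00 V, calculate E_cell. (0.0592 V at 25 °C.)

The hydrogen couple is the cathode, so E°_cell = 0.74 V; n = 6.
[H⁺] = 10^(−1.79) = 0.016 M, and Q = [Cr³⁺]^2·P(H₂)^3 / [H⁺]^6 = 2.56 × 10^7.
E = E° − (0.0592/6) log Q = 0.74 − (0.0592/6)(7.408) = 0.667 V.

0.67 V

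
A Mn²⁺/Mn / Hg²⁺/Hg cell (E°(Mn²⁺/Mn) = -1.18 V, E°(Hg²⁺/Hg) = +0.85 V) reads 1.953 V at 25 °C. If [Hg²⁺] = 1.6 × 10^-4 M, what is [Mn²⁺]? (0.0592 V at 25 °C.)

From the Nernst equation, log Q = n(E° − E)/0.0592 = 2(2.03 − 1.953)/0.0592 = 2.601, so Q = 399.
With Q = [Mn²⁺]/[Hg²⁺] and the known concentrations, [Mn²⁺] in the numerator gives [Mn²⁺] = 0.064 M.

0.064 M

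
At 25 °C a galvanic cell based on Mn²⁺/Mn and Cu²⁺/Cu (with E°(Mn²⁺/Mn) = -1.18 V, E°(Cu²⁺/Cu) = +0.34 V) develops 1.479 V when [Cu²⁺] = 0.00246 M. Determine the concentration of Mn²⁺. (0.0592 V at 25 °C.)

0.06 M

From the Nernst equation, log Q = n(E° − E)/0.0592 = 2(1.52 − 1.479)/0.0592 = 1.385, so Q = 24.3.
With Q = [Mn²⁺]/[Cu²⁺] and the known concentrations, [Mn²⁺] in the numerator gives [Mn²⁺] = 0.06 M.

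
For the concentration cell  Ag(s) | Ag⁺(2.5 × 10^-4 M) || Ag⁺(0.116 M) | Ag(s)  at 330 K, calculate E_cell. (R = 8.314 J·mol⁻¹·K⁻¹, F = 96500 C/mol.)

0.17 V

Both half-cells are Ag⁺/Ag, so E°_cell = 0. The concentrated side is the cathode; the cell reaction moves Ag⁺ from high to low concentration with n = 1.
Q = [Ag⁺]_dilute/[Ag⁺]_conc = 2.5 × 10^-4/0.116 = 0.00216.
E = 0 − (RT/nF) ln Q = −((8.314×330)/(1×96500))(-6.140) = 0.1746 V.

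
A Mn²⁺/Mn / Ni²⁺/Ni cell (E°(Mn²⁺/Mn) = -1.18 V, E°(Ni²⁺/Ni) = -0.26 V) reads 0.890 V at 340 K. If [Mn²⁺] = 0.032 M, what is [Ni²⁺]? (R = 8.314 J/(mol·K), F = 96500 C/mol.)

From the Nernst equation, ln Q = nF(E° − E)/RT = 2×96500×(0.92 − 0.890)/(8.314×340) = 2.048, so Q = 7.75.
With Q = [Mn²⁺]/[Ni²⁺] and the known concentrations, [Ni²⁺] in the denominator gives [Ni²⁺] = 0.0041 M.

0.0041 M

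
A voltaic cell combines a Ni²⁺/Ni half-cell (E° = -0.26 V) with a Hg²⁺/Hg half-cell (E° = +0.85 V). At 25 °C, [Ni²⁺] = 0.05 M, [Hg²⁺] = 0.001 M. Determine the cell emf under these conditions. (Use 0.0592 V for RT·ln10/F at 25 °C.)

1.06 V

The Hg²⁺/Hg couple has the higher reduction potential and acts as the cathode, so E°_cell = +0.85 − (-0.26) = 1.11 V.
Balancing electrons gives n = 2; the reaction quotient is Q = [Ni²⁺]/[Hg²⁺] = 50.0.
At 25 °C, E = E° − (0.0592/n) log Q = 1.11 − (0.0592/2)(1.699) = 1.110 − 0.050 = 1.060 V.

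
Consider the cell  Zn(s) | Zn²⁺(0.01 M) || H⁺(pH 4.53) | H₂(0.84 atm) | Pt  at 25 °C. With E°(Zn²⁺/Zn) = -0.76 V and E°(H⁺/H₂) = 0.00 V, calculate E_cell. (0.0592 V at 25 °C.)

0.55 V

The hydrogen couple is the cathode, so E°_cell = 0.76 V; n = 2.
[H⁺] = 10^(−4.53) = 3 × 10^-5 M, and Q = [Zn²⁺]·P(H₂) / [H⁺]^2 = 9.64 × 10^6.
E = E° − (0.0592/2) log Q = 0.76 − (0.0592/2)(6.984) = 0.553 V.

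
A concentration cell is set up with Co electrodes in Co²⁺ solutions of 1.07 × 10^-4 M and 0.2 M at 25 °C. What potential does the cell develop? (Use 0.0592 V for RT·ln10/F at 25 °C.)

Both half-cells are Co²⁺/Co, so E°_cell = 0. The concentrated side is the cathode; the cell reaction moves Co²⁺ from high to low concentration with n = 2.
Q = [Co²⁺]_dilute/[Co²⁺]_conc = 1.07 × 10^-4/0.2 = 5.35 × 10^-4.
E = 0 − (0.0592/2) log Q = −(0.0592/2)(-3.272) = 0.0969 V.

0.097 V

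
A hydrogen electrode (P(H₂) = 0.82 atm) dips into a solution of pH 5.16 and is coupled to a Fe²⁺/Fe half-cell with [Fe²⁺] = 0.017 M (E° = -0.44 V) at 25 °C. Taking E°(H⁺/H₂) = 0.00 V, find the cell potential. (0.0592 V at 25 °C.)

0.19 V

The hydrogen couple is the cathode, so E°_cell = 0.44 V; n = 2.
[H⁺] = 10^(−5.16) = 6.9 × 10^-6 M, and Q = [Fe²⁺]·P(H₂) / [H⁺]^2 = 2.91 × 10^8.
E = E° − (0.0592/2) log Q = 0.44 − (0.0592/2)(8.464) = 0.189 V.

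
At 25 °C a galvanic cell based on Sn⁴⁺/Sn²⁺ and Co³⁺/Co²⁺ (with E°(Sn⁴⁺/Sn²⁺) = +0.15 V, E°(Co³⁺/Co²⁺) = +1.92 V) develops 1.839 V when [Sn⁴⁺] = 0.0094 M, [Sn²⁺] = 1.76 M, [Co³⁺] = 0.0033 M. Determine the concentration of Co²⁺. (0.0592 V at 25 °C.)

From the Nernst equation, log Q = n(E° − E)/0.0592 = 2(1.77 − 1.839)/0.0592 = -2.331, so Q = 0.00467.
With Q = [Sn⁴⁺]·[Co²⁺]^2/([Sn²⁺]·[Co³⁺]^2) and the known concentrations, [Co²⁺]^2 in the numerator gives [Co²⁺] = 0.0031 M.

0.0031 M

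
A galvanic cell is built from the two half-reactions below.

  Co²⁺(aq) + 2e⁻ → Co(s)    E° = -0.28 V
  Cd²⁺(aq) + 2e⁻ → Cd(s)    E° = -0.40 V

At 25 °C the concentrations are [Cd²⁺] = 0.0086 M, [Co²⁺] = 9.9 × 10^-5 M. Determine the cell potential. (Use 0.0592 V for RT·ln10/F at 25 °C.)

The Co²⁺/Co couple has the higher reduction potential and acts as the cathode, so E°_cell = -0.28 − (-0.40) = 0.12 V.
Balancing electrons gives n = 2; the reaction quotient is Q = [Cd²⁺]/[Co²⁺] = 86.9.
At 25 °C, E = E° − (0.0592/n) log Q = 0.12 − (0.0592/2)(1.939) = 0.120 − 0.057 = 0.063 V.

0.063 V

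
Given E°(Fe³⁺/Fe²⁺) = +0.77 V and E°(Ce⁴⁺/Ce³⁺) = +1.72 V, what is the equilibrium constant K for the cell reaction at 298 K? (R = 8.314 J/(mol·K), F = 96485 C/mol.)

1.2 × 10^16

E°_cell = +1.72 − (+0.77) = 0.95 V, with n = 1 electron transferred.
At equilibrium E = 0, so the Nernst equation gives ln K = nFE°/RT = (1)(96485)(0.95)/((8.314)(298)) = 37.00.
K = e^37.00 = 1.2 × 10^16.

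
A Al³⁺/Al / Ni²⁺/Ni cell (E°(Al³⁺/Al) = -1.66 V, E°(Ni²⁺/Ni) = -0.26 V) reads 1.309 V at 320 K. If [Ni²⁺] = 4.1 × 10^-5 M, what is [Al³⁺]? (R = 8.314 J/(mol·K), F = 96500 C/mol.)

From the Nernst equation, ln Q = nF(E° − E)/RT = 6×96500×(1.40 − 1.309)/(8.314×320) = 19.804, so Q = 3.99 × 10^8.
With Q = [Al³⁺]^2/[Ni²⁺]^3 and the known concentrations, [Al³⁺]^2 in the numerator gives [Al³⁺] = 0.0052 M.

0.0052 M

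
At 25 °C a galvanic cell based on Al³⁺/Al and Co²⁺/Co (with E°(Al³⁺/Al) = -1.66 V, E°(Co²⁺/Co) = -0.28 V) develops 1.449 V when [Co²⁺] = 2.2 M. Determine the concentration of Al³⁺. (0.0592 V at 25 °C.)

From the Nernst equation, log Q = n(E° − E)/0.0592 = 6(1.38 − 1.449)/0.0592 = -6.993, so Q = 1.02 × 10^-7.
With Q = [Al³⁺]^2/[Co²⁺]^3 and the known concentrations, [Al³⁺]^2 in the numerator gives [Al³⁺] = 0.001 M.

0.001 M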